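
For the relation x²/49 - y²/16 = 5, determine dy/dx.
Take d/dx of both sides. Since y is implicitly a function of x, the chain rule attaches a y' = dy/dx factor whenever we differentiate through y.

Set F(x, y) = (left side) − (right side), so the curve is F = 0. Differentiating each term of F:
  d/dx[x^2/49] = 2x/49
  d/dx[-y^2/16] = -y·y'/8
  d/dx[-5] = 0

Collecting, the y'-free part is the partial derivative in x and the y' coefficient is the partial derivative in y:
  ∂F/∂x = 2x/49
  ∂F/∂y = -y/8

so d/dx[F(x, y(x))] = ∂F/∂x + (∂F/∂y)·y' = 0. Rearranging,
  dy/dx = -(∂F/∂x)/(∂F/∂y) = -(2x/49)/(-y/8) = 16x/(49y)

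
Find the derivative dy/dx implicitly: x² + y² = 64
Take d/dx of both sides. Since y is implicitly a function of x, the chain rule attaches a y' = dy/dx factor whenever we differentiate through y.

Set F(x, y) = (left side) − (right side), so the curve is F = 0. Differentiating each term of F:
  d/dx[x^2] = 2x
  d/dx[y^2] = 2y·y'
  d/dx[-64] = 0

Collecting, the y'-free part is the partial derivative in x and the y' coefficient is the partial derivative in y:
  ∂F/∂x = 2x
  ∂F/∂y = 2y

so d/dx[F(x, y(x))] = ∂F/∂x + (∂F/∂y)·y' = 0. Rearranging,
  dy/dx = -(∂F/∂x)/(∂F/∂y) = -(2x)/(2y) = -x/y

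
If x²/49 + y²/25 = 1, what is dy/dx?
Differentiate the relation implicitly: treat y = y(x) and apply the chain rule, so every y-derivative picks up a y' = dy/dx factor.

With everything moved to the left-hand side, differentiate term by term:
  d/dx[x^2/49] = 2x/49
  d/dx[y^2/25] = 2y·y'/25
  d/dx[-1] = 0

Separating the contributions that come from x directly and those that come through y:
  without y':      2x/49
  multiplying y':  2y/25

so (2x/49) + (2y/25)·y' = 0, and therefore
  dy/dx = -(2x/49)/(2y/25) = -25x/(49y)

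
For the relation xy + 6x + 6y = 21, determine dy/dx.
Take d/dx of both sides. Since y is implicitly a function of x, the chain rule attaches a y' = dy/dx factor whenever we differentiate through y.

Set F(x, y) = (left side) − (right side), so the curve is F = 0. Differentiating each term of F:
  d/dx[xy] = x·y' + y
  d/dx[6x] = 6
  d/dx[6y] = 6·y'
  d/dx[-21] = 0

Collecting, the y'-free part is the partial derivative in x and the y' coefficient is the partial derivative in y:
  ∂F/∂x = y + 6
  ∂F/∂y = x + 6

so d/dx[F(x, y(x))] = ∂F/∂x + (∂F/∂y)·y' = 0. Rearranging,
  dy/dx = -(∂F/∂x)/(∂F/∂y) = -(y + 6)/(x + 6) = (-y - 6)/(x + 6)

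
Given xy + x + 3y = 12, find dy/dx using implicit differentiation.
Differentiate both sides with respect to x, treating y as y(x). By the chain rule, any term containing y contributes a factor of y' = dy/dx when we differentiate it.

Move every term to one side and write the relation as F(x, y) = 0. Term by term,
  d/dx[xy] = x·y' + y
  d/dx[x] = 1
  d/dx[3y] = 3·y'
  d/dx[-12] = 0

The pieces without y' make up ∂F/∂x and the coefficient of y' is ∂F/∂y:
  ∂F/∂x = y + 1,
  ∂F/∂y = x + 3.

Since d/dx[F] = ∂F/∂x + (∂F/∂y)·y' = 0, solve for y':
  (∂F/∂y)·y' = -∂F/∂x
  dy/dx = -(∂F/∂x)/(∂F/∂y) = -(y + 1)/(x + 3) = (-y - 1)/(x + 3)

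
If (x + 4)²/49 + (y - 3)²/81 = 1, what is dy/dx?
Differentiate both sides with respect to x, treating y as y(x). By the chain rule, any term containing y contributes a factor of y' = dy/dx when we differentiate it.

Move every term to one side and write the relation as F(x, y) = 0. Term by term,
  d/dx[(x + 4)^2/49] = 2x/49 + 8/49
  d/dx[(y - 3)^2/81] = 2·y'(y - 3)/81
  d/dx[-1] = 0

The pieces without y' make up ∂F/∂x and the coefficient of y' is ∂F/∂y:
  ∂F/∂x = 2x/49 + 8/49,
  ∂F/∂y = 2y/81 - 2/27.

Since d/dx[F] = ∂F/∂x + (∂F/∂y)·y' = 0, solve for y':
  (∂F/∂y)·y' = -∂F/∂x
  dy/dx = -(∂F/∂x)/(∂F/∂y) = -(2x/49 + 8/49)/(2y/81 - 2/27)
        = -(2(x + 4)/49)/(2(y - 3)/81) = 81(-x - 4)/(49(y - 3))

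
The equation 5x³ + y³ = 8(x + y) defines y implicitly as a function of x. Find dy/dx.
Take d/dx of both sides. Since y is implicitly a function of x, the chain rule attaches a y' = dy/dx factor whenever we differentiate through y.

Set F(x, y) = (left side) − (right side), so the curve is F = 0. Differentiating each term of F:
  d/dx[5x^3] = 15x^2
  d/dx[-8x] = -8
  d/dx[y^3] = 3y^2·y'
  d/dx[-8y] = -8·y'

Collecting, the y'-free part is the partial derivative in x and the y' coefficient is the partial derivative in y:
  ∂F/∂x = 15x^2 - 8
  ∂F/∂y = 3y^2 - 8

so d/dx[F(x, y(x))] = ∂F/∂x + (∂F/∂y)·y' = 0. Rearranging,
  dy/dx = -(∂F/∂x)/(∂F/∂y) = -(15x^2 - 8)/(3y^2 - 8) = (8 - 15x^2)/(3y^2 - 8)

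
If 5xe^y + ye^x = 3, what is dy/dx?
Differentiate both sides with respect to x, treating y as y(x). By the chain rule, any term containing y contributes a factor of y' = dy/dx when we differentiate it.

Move every term to one side and write the relation as F(x, y) = 0. Term by term,
  d/dx[5x·e^(y)] = 5x·y'·e^(y) + 5e^(y)
  d/dx[y·e^(x)] = y·e^(x) + y'·e^(x)
  d/dx[-3] = 0

The pieces without y' make up ∂F/∂x and the coefficient of y' is ∂F/∂y:
  ∂F/∂x = y·e^(x) + 5e^(y),
  ∂F/∂y = 5x·e^(y) + e^(x).

Since d/dx[F] = ∂F/∂x + (∂F/∂y)·y' = 0, solve for y':
  (∂F/∂y)·y' = -∂F/∂x
  dy/dx = -(∂F/∂x)/(∂F/∂y) = -(y·e^(x) + 5e^(y))/(5x·e^(y) + e^(x)) = (-y·e^(x) - 5e^(y))/(5x·e^(y) + e^(x))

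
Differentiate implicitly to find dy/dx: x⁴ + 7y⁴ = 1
Differentiate both sides with respect to x, treating y as y(x). By the chain rule, any term containing y contributes a factor of y' = dy/dx when we differentiate it.

Move every term to one side and write the relation as F(x, y) = 0. Term by term,
  d/dx[x^4] = 4x^3
  d/dx[7y^4] = 28y^3·y'
  d/dx[-1] = 0

The pieces without y' make up ∂F/∂x and the coefficient of y' is ∂F/∂y:
  ∂F/∂x = 4x^3,
  ∂F/∂y = 28y^3.

Since d/dx[F] = ∂F/∂x + (∂F/∂y)·y' = 0, solve for y':
  (∂F/∂y)·y' = -∂F/∂x
  dy/dx = -(∂F/∂x)/(∂F/∂y) = -(4x^3)/(28y^3) = -x^3/(7y^3)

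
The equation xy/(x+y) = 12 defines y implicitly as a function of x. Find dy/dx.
Differentiate both sides with respect to x, treating y as y(x). By the chain rule, any term containing y contributes a factor of y' = dy/dx when we differentiate it.

Move every term to one side and write the relation as F(x, y) = 0. Term by term,
  d/dx[xy/(x + y)] = xy(-y' - 1)/(x + y)^2 + x·y'/(x + y) + y/(x + y)
  d/dx[-12] = 0

The pieces without y' make up ∂F/∂x and the coefficient of y' is ∂F/∂y:
  ∂F/∂x = -xy/(x + y)^2 + y/(x + y),
  ∂F/∂y = -xy/(x + y)^2 + x/(x + y).

Since d/dx[F] = ∂F/∂x + (∂F/∂y)·y' = 0, solve for y':
  (∂F/∂y)·y' = -∂F/∂x
  dy/dx = -(∂F/∂x)/(∂F/∂y) = -(-xy/(x + y)^2 + y/(x + y))/(-xy/(x + y)^2 + x/(x + y))
        = -(y^2/(x + y)^2)/(x^2/(x + y)^2) = -y^2/x^2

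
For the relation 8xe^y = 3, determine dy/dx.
Differentiate the relation implicitly: treat y = y(x) and apply the chain rule, so every y-derivative picks up a y' = dy/dx factor.

With everything moved to the left-hand side, differentiate term by term:
  d/dx[8x·e^(y)] = 8x·y'·e^(y) + 8e^(y)
  d/dx[-3] = 0

Separating the contributions that come from x directly and those that come through y:
  without y':      8e^(y)
  multiplying y':  8x·e^(y)

so (8e^(y)) + (8x·e^(y))·y' = 0, and therefore
  dy/dx = -(8e^(y))/(8x·e^(y)) = -1/x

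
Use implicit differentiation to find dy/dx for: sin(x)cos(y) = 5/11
Differentiate the relation implicitly: treat y = y(x) and apply the chain rule, so every y-derivative picks up a y' = dy/dx factor.

With everything moved to the left-hand side, differentiate term by term:
  d/dx[sin(x)·cos(y)] = -y'·sin(x)·sin(y) + cos(x)·cos(y)
  d/dx[-5/11] = 0

Separating the contributions that come from x directly and those that come through y:
  without y':      cos(x)·cos(y)
  multiplying y':  -sin(x)·sin(y)

so (cos(x)·cos(y)) + (-sin(x)·sin(y))·y' = 0, and therefore
  dy/dx = -(cos(x)·cos(y))/(-sin(x)·sin(y)) = 1/(tan(x)·tan(y))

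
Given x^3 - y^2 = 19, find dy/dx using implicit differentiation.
Differentiate the relation implicitly: treat y = y(x) and apply the chain rule, so every y-derivative picks up a y' = dy/dx factor.

With everything moved to the left-hand side, differentiate term by term:
  d/dx[x^3] = 3x^2
  d/dx[-y^2] = -2y·y'
  d/dx[-19] = 0

Separating the contributions that come from x directly and those that come through y:
  without y':      3x^2
  multiplying y':  -2y

so (3x^2) + (-2y)·y' = 0, and therefore
  dy/dx = -(3x^2)/(-2y) = 3x^2/(2y)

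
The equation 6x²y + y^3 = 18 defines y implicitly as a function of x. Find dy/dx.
Differentiate the relation implicitly: treat y = y(x) and apply the chain rule, so every y-derivative picks up a y' = dy/dx factor.

With everything moved to the left-hand side, differentiate term by term:
  d/dx[6x^2y] = 6x^2·y' + 12xy
  d/dx[y^3] = 3y^2·y'
  d/dx[-18] = 0

Separating the contributions that come from x directly and those that come through y:
  without y':      12xy
  multiplying y':  6x^2 + 3y^2

so (12xy) + (6x^2 + 3y^2)·y' = 0, and therefore
  dy/dx = -(12xy)/(6x^2 + 3y^2) = -4xy/(2x^2 + y^2)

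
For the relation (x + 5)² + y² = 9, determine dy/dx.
Take d/dx of both sides. Since y is implicitly a function of x, the chain rule attaches a y' = dy/dx factor whenever we differentiate through y.

Set F(x, y) = (left side) − (right side), so the curve is F = 0. Differentiating each term of F:
  d/dx[y^2] = 2y·y'
  d/dx[(x + 5)^2] = 2x + 10
  d/dx[-9] = 0

Collecting, the y'-free part is the partial derivative in x and the y' coefficient is the partial derivative in y:
  ∂F/∂x = 2x + 10
  ∂F/∂y = 2y

so d/dx[F(x, y(x))] = ∂F/∂x + (∂F/∂y)·y' = 0. Rearranging,
  dy/dx = -(∂F/∂x)/(∂F/∂y) = -(2x + 10)/(2y) = (-x - 5)/y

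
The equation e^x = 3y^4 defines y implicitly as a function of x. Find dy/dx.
Differentiate the relation implicitly: treat y = y(x) and apply the chain rule, so every y-derivative picks up a y' = dy/dx factor.

With everything moved to the left-hand side, differentiate term by term:
  d/dx[-3y^4] = -12y^3·y'
  d/dx[e^(x)] = e^(x)

Separating the contributions that come from x directly and those that come through y:
  without y':      e^(x)
  multiplying y':  -12y^3

so (e^(x)) + (-12y^3)·y' = 0, and therefore
  dy/dx = -(e^(x))/(-12y^3) = e^(x)/(12y^3)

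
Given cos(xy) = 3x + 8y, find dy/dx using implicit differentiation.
Take d/dx of both sides. Since y is implicitly a function of x, the chain rule attaches a y' = dy/dx factor whenever we differentiate through y.

Set F(x, y) = (left side) − (right side), so the curve is F = 0. Differentiating each term of F:
  d/dx[-3x] = -3
  d/dx[-8y] = -8·y'
  d/dx[cos(xy)] = -(x·y' + y)·sin(xy)

Collecting, the y'-free part is the partial derivative in x and the y' coefficient is the partial derivative in y:
  ∂F/∂x = -y·sin(xy) - 3
  ∂F/∂y = -x·sin(xy) - 8

so d/dx[F(x, y(x))] = ∂F/∂x + (∂F/∂y)·y' = 0. Rearranging,
  dy/dx = -(∂F/∂x)/(∂F/∂y) = -(-y·sin(xy) - 3)/(-x·sin(xy) - 8) = -(y·sin(xy) + 3)/(x·sin(xy) + 8)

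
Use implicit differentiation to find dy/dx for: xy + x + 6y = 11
Differentiate both sides with respect to x, treating y as y(x). By the chain rule, any term containing y contributes a factor of y' = dy/dx when we differentiate it.

Move every term to one side and write the relation as F(x, y) = 0. Term by term,
  d/dx[xy] = x·y' + y
  d/dx[x] = 1
  d/dx[6y] = 6·y'
  d/dx[-11] = 0

The pieces without y' make up ∂F/∂x and the coefficient of y' is ∂F/∂y:
  ∂F/∂x = y + 1,
  ∂F/∂y = x + 6.

Since d/dx[F] = ∂F/∂x + (∂F/∂y)·y' = 0, solve for y':
  (∂F/∂y)·y' = -∂F/∂x
  dy/dx = -(∂F/∂x)/(∂F/∂y) = -(y + 1)/(x + 6) = (-y - 1)/(x + 6)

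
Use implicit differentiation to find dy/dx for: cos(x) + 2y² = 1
Differentiate the relation implicitly: treat y = y(x) and apply the chain rule, so every y-derivative picks up a y' = dy/dx factor.

With everything moved to the left-hand side, differentiate term by term:
  d/dx[2y^2] = 4y·y'
  d/dx[cos(x)] = -sin(x)
  d/dx[-1] = 0

Separating the contributions that come from x directly and those that come through y:
  without y':      -sin(x)
  multiplying y':  4y

so (-sin(x)) + (4y)·y' = 0, and therefore
  dy/dx = -(-sin(x))/(4y) = sin(x)/(4y)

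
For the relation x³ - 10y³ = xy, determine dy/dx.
Apply d/dx to both sides, remembering that y depends on x. Each occurrence of y therefore brings in a y' = dy/dx via the chain rule.

With F(x, y) equal to the left-hand side minus the right, differentiate F term by term:
  d/dx[x^3] = 3x^2
  d/dx[-xy] = -x·y' - y
  d/dx[-10y^3] = -30y^2·y'
Adding these up, d/dx[F] = 0 becomes
  (3x^2 - y) + (-x - 30y^2)·y' = 0,
so isolating y',
  dy/dx = -(3x^2 - y)/(-x - 30y^2) = (3x^2 - y)/(x + 30y^2)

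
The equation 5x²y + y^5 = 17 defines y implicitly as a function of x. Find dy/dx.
Differentiate both sides with respect to x, treating y as y(x). By the chain rule, any term containing y contributes a factor of y' = dy/dx when we differentiate it.

Move every term to one side and write the relation as F(x, y) = 0. Term by term,
  d/dx[5x^2y] = 5x^2·y' + 10xy
  d/dx[y^5] = 5y^4·y'
  d/dx[-17] = 0

The pieces without y' make up ∂F/∂x and the coefficient of y' is ∂F/∂y:
  ∂F/∂x = 10xy,
  ∂F/∂y = 5x^2 + 5y^4.

Since d/dx[F] = ∂F/∂x + (∂F/∂y)·y' = 0, solve for y':
  (∂F/∂y)·y' = -∂F/∂x
  dy/dx = -(∂F/∂x)/(∂F/∂y) = -(10xy)/(5x^2 + 5y^4) = -2xy/(x^2 + y^4)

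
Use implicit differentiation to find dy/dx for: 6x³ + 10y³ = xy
Take d/dx of both sides. Since y is implicitly a function of x, the chain rule attaches a y' = dy/dx factor whenever we differentiate through y.

Set F(x, y) = (left side) − (right side), so the curve is F = 0. Differentiating each term of F:
  d/dx[6x^3] = 18x^2
  d/dx[-xy] = -x·y' - y
  d/dx[10y^3] = 30y^2·y'

Collecting, the y'-free part is the partial derivative in x and the y' coefficient is the partial derivative in y:
  ∂F/∂x = 18x^2 - y
  ∂F/∂y = -x + 30y^2

so d/dx[F(x, y(x))] = ∂F/∂x + (∂F/∂y)·y' = 0. Rearranging,
  dy/dx = -(∂F/∂x)/(∂F/∂y) = -(18x^2 - y)/(-x + 30y^2) = (18x^2 - y)/(x - 30y^2)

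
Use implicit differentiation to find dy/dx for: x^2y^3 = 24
Differentiate the relation implicitly: treat y = y(x) and apply the chain rule, so every y-derivative picks up a y' = dy/dx factor.

With everything moved to the left-hand side, differentiate term by term:
  d/dx[x^2y^3] = 3x^2y^2·y' + 2xy^3
  d/dx[-24] = 0

Separating the contributions that come from x directly and those that come through y:
  without y':      2xy^3
  multiplying y':  3x^2y^2

so (2xy^3) + (3x^2y^2)·y' = 0, and therefore
  dy/dx = -(2xy^3)/(3x^2y^2) = -2y/(3x)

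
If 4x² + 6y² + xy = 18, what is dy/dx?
Take d/dx of both sides. Since y is implicitly a function of x, the chain rule attaches a y' = dy/dx factor whenever we differentiate through y.

Set F(x, y) = (left side) − (right side), so the curve is F = 0. Differentiating each term of F:
  d/dx[4x^2] = 8x
  d/dx[xy] = x·y' + y
  d/dx[6y^2] = 12y·y'
  d/dx[-18] = 0

Collecting, the y'-free part is the partial derivative in x and the y' coefficient is the partial derivative in y:
  ∂F/∂x = 8x + y
  ∂F/∂y = x + 12y

so d/dx[F(x, y(x))] = ∂F/∂x + (∂F/∂y)·y' = 0. Rearranging,
  dy/dx = -(∂F/∂x)/(∂F/∂y) = -(8x + y)/(x + 12y) = (-8x - y)/(x + 12y)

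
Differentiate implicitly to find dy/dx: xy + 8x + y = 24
Differentiate both sides with respect to x, treating y as y(x). By the chain rule, any term containing y contributes a factor of y' = dy/dx when we differentiate it.

Move every term to one side and write the relation as F(x, y) = 0. Term by term,
  d/dx[xy] = x·y' + y
  d/dx[8x] = 8
  d/dx[y] = y'
  d/dx[-24] = 0

The pieces without y' make up ∂F/∂x and the coefficient of y' is ∂F/∂y:
  ∂F/∂x = y + 8,
  ∂F/∂y = x + 1.

Since d/dx[F] = ∂F/∂x + (∂F/∂y)·y' = 0, solve for y':
  (∂F/∂y)·y' = -∂F/∂x
  dy/dx = -(∂F/∂x)/(∂F/∂y) = -(y + 8)/(x + 1) = (-y - 8)/(x + 1)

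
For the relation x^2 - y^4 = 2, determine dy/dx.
Differentiate the relation implicitly: treat y = y(x) and apply the chain rule, so every y-derivative picks up a y' = dy/dx factor.

With everything moved to the left-hand side, differentiate term by term:
  d/dx[x^2] = 2x
  d/dx[-y^4] = -4y^3·y'
  d/dx[-2] = 0

Separating the contributions that come from x directly and those that come through y:
  without y':      2x
  multiplying y':  -4y^3

so (2x) + (-4y^3)·y' = 0, and therefore
  dy/dx = -(2x)/(-4y^3) = x/(2y^3)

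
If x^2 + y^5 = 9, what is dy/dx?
Differentiate the relation implicitly: treat y = y(x) and apply the chain rule, so every y-derivative picks up a y' = dy/dx factor.

With everything moved to the left-hand side, differentiate term by term:
  d/dx[x^2] = 2x
  d/dx[y^5] = 5y^4·y'
  d/dx[-9] = 0

Separating the contributions that come from x directly and those that come through y:
  without y':      2x
  multiplying y':  5y^4

so (2x) + (5y^4)·y' = 0, and therefore
  dy/dx = -(2x)/(5y^4) = -2x/(5y^4)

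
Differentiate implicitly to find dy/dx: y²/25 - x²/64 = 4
Take d/dx of both sides. Since y is implicitly a function of x, the chain rule attaches a y' = dy/dx factor whenever we differentiate through y.

Set F(x, y) = (left side) − (right side), so the curve is F = 0. Differentiating each term of F:
  d/dx[-x^2/64] = -x/32
  d/dx[y^2/25] = 2y·y'/25
  d/dx[-4] = 0

Collecting, the y'-free part is the partial derivative in x and the y' coefficient is the partial derivative in y:
  ∂F/∂x = -x/32
  ∂F/∂y = 2y/25

so d/dx[F(x, y(x))] = ∂F/∂x + (∂F/∂y)·y' = 0. Rearranging,
  dy/dx = -(∂F/∂x)/(∂F/∂y) = -(-x/32)/(2y/25) = 25x/(64y)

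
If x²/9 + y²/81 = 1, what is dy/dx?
Differentiate the relation implicitly: treat y = y(x) and apply the chain rule, so every y-derivative picks up a y' = dy/dx factor.

With everything moved to the left-hand side, differentiate term by term:
  d/dx[x^2/9] = 2x/9
  d/dx[y^2/81] = 2y·y'/81
  d/dx[-1] = 0

Separating the contributions that come from x directly and those that come through y:
  without y':      2x/9
  multiplying y':  2y/81

so (2x/9) + (2y/81)·y' = 0, and therefore
  dy/dx = -(2x/9)/(2y/81) = -9x/y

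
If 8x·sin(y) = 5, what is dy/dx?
Differentiate the relation implicitly: treat y = y(x) and apply the chain rule, so every y-derivative picks up a y' = dy/dx factor.

With everything moved to the left-hand side, differentiate term by term:
  d/dx[8x·sin(y)] = 8x·y'·cos(y) + 8sin(y)
  d/dx[-5] = 0

Separating the contributions that come from x directly and those that come through y:
  without y':      8sin(y)
  multiplying y':  8x·cos(y)

so (8sin(y)) + (8x·cos(y))·y' = 0, and therefore
  dy/dx = -(8sin(y))/(8x·cos(y)) = -tan(y)/x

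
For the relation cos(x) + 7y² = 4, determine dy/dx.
Take d/dx of both sides. Since y is implicitly a function of x, the chain rule attaches a y' = dy/dx factor whenever we differentiate through y.

Set F(x, y) = (left side) − (right side), so the curve is F = 0. Differentiating each term of F:
  d/dx[7y^2] = 14y·y'
  d/dx[cos(x)] = -sin(x)
  d/dx[-4] = 0

Collecting, the y'-free part is the partial derivative in x and the y' coefficient is the partial derivative in y:
  ∂F/∂x = -sin(x)
  ∂F/∂y = 14y

so d/dx[F(x, y(x))] = ∂F/∂x + (∂F/∂y)·y' = 0. Rearranging,
  dy/dx = -(∂F/∂x)/(∂F/∂y) = -(-sin(x))/(14y) = sin(x)/(14y)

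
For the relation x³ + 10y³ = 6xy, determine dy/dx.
Differentiate both sides with respect to x, treating y as y(x). By the chain rule, any term containing y contributes a factor of y' = dy/dx when we differentiate it.

Move every term to one side and write the relation as F(x, y) = 0. Term by term,
  d/dx[x^3] = 3x^2
  d/dx[-6xy] = -6x·y' - 6y
  d/dx[10y^3] = 30y^2·y'

The pieces without y' make up ∂F/∂x and the coefficient of y' is ∂F/∂y:
  ∂F/∂x = 3x^2 - 6y,
  ∂F/∂y = -6x + 30y^2.

Since d/dx[F] = ∂F/∂x + (∂F/∂y)·y' = 0, solve for y':
  (∂F/∂y)·y' = -∂F/∂x
  dy/dx = -(∂F/∂x)/(∂F/∂y) = -(3x^2 - 6y)/(-6x + 30y^2) = (x^2/2 - y)/(x - 5y^2)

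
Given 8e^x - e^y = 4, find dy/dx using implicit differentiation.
Apply d/dx to both sides, remembering that y depends on x. Each occurrence of y therefore brings in a y' = dy/dx via the chain rule.

With F(x, y) equal to the left-hand side minus the right, differentiate F term by term:
  d/dx[8e^(x)] = 8e^(x)
  d/dx[-e^(y)] = -y'·e^(y)
  d/dx[-4] = 0
Adding these up, d/dx[F] = 0 becomes
  (8e^(x)) + (-e^(y))·y' = 0,
so isolating y',
  dy/dx = -(8e^(x))/(-e^(y)) = 8e^(x - y)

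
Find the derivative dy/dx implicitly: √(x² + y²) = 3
Differentiate both sides with respect to x, treating y as y(x). By the chain rule, any term containing y contributes a factor of y' = dy/dx when we differentiate it.

Move every term to one side and write the relation as F(x, y) = 0. Term by term,
  d/dx[√(x^2 + y^2)] = (x + y·y')/√(x^2 + y^2)
  d/dx[-3] = 0

The pieces without y' make up ∂F/∂x and the coefficient of y' is ∂F/∂y:
  ∂F/∂x = x/√(x^2 + y^2),
  ∂F/∂y = y/√(x^2 + y^2).

Since d/dx[F] = ∂F/∂x + (∂F/∂y)·y' = 0, solve for y':
  (∂F/∂y)·y' = -∂F/∂x
  dy/dx = -(∂F/∂x)/(∂F/∂y) = -(x/√(x^2 + y^2))/(y/√(x^2 + y^2)) = -x/y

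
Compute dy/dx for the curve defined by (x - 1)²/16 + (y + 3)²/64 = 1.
Differentiate both sides with respect to x, treating y as y(x). By the chain rule, any term containing y contributes a factor of y' = dy/dx when we differentiate it.

Move every term to one side and write the relation as F(x, y) = 0. Term by term,
  d/dx[(x - 1)^2/16] = x/8 - 1/8
  d/dx[(y + 3)^2/64] = y'(y + 3)/32
  d/dx[-1] = 0

The pieces without y' make up ∂F/∂x and the coefficient of y' is ∂F/∂y:
  ∂F/∂x = x/8 - 1/8,
  ∂F/∂y = y/32 + 3/32.

Since d/dx[F] = ∂F/∂x + (∂F/∂y)·y' = 0, solve for y':
  (∂F/∂y)·y' = -∂F/∂x
  dy/dx = -(∂F/∂x)/(∂F/∂y) = -(x/8 - 1/8)/(y/32 + 3/32)
        = -((x - 1)/8)/((y + 3)/32) = 4(1 - x)/(y + 3)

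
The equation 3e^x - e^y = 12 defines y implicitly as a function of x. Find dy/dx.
Apply d/dx to both sides, remembering that y depends on x. Each occurrence of y therefore brings in a y' = dy/dx via the chain rule.

With F(x, y) equal to the left-hand side minus the right, differentiate F term by term:
  d/dx[3e^(x)] = 3e^(x)
  d/dx[-e^(y)] = -y'·e^(y)
  d/dx[-12] = 0
Adding these up, d/dx[F] = 0 becomes
  (3e^(x)) + (-e^(y))·y' = 0,
so isolating y',
  dy/dx = -(3e^(x))/(-e^(y)) = 3e^(x - y)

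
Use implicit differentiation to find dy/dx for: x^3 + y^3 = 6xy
Take d/dx of both sides. Since y is implicitly a function of x, the chain rule attaches a y' = dy/dx factor whenever we differentiate through y.

Set F(x, y) = (left side) − (right side), so the curve is F = 0. Differentiating each term of F:
  d/dx[x^3] = 3x^2
  d/dx[-6xy] = -6x·y' - 6y
  d/dx[y^3] = 3y^2·y'

Collecting, the y'-free part is the partial derivative in x and the y' coefficient is the partial derivative in y:
  ∂F/∂x = 3x^2 - 6y
  ∂F/∂y = -6x + 3y^2

so d/dx[F(x, y(x))] = ∂F/∂x + (∂F/∂y)·y' = 0. Rearranging,
  dy/dx = -(∂F/∂x)/(∂F/∂y) = -(3x^2 - 6y)/(-6x + 3y^2) = (x^2 - 2y)/(2x - y^2)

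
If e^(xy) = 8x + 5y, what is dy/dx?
Apply d/dx to both sides, remembering that y depends on x. Each occurrence of y therefore brings in a y' = dy/dx via the chain rule.

With F(x, y) equal to the left-hand side minus the right, differentiate F term by term:
  d/dx[-8x] = -8
  d/dx[-5y] = -5·y'
  d/dx[e^(xy)] = (x·y' + y)·e^(xy)
Adding these up, d/dx[F] = 0 becomes
  (y·e^(xy) - 8) + (x·e^(xy) - 5)·y' = 0,
so isolating y',
  dy/dx = -(y·e^(xy) - 8)/(x·e^(xy) - 5) = (-y·e^(xy) + 8)/(x·e^(xy) - 5)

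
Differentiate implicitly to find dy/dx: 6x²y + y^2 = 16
Differentiate the relation implicitly: treat y = y(x) and apply the chain rule, so every y-derivative picks up a y' = dy/dx factor.

With everything moved to the left-hand side, differentiate term by term:
  d/dx[6x^2y] = 6x^2·y' + 12xy
  d/dx[y^2] = 2y·y'
  d/dx[-16] = 0

Separating the contributions that come from x directly and those that come through y:
  without y':      12xy
  multiplying y':  6x^2 + 2y

so (12xy) + (6x^2 + 2y)·y' = 0, and therefore
  dy/dx = -(12xy)/(6x^2 + 2y) = -6xy/(3x^2 + y)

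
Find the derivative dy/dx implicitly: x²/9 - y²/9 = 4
Differentiate both sides with respect to x, treating y as y(x). By the chain rule, any term containing y contributes a factor of y' = dy/dx when we differentiate it.

Move every term to one side and write the relation as F(x, y) = 0. Term by term,
  d/dx[x^2/9] = 2x/9
  d/dx[-y^2/9] = -2y·y'/9
  d/dx[-4] = 0

The pieces without y' make up ∂F/∂x and the coefficient of y' is ∂F/∂y:
  ∂F/∂x = 2x/9,
  ∂F/∂y = -2y/9.

Since d/dx[F] = ∂F/∂x + (∂F/∂y)·y' = 0, solve for y':
  (∂F/∂y)·y' = -∂F/∂x
  dy/dx = -(∂F/∂x)/(∂F/∂y) = -(2x/9)/(-2y/9) = x/y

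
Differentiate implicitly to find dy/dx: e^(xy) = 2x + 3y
Differentiate the relation implicitly: treat y = y(x) and apply the chain rule, so every y-derivative picks up a y' = dy/dx factor.

With everything moved to the left-hand side, differentiate term by term:
  d/dx[-2x] = -2
  d/dx[-3y] = -3·y'
  d/dx[e^(xy)] = (x·y' + y)·e^(xy)

Separating the contributions that come from x directly and those that come through y:
  without y':      y·e^(xy) - 2
  multiplying y':  x·e^(xy) - 3

so (y·e^(xy) - 2) + (x·e^(xy) - 3)·y' = 0, and therefore
  dy/dx = -(y·e^(xy) - 2)/(x·e^(xy) - 3) = (-y·e^(xy) + 2)/(x·e^(xy) - 3)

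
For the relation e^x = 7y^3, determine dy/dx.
Apply d/dx to both sides, remembering that y depends on x. Each occurrence of y therefore brings in a y' = dy/dx via the chain rule.

With F(x, y) equal to the left-hand side minus the right, differentiate F term by term:
  d/dx[-7y^3] = -21y^2·y'
  d/dx[e^(x)] = e^(x)
Adding these up, d/dx[F] = 0 becomes
  (e^(x)) + (-21y^2)·y' = 0,
so isolating y',
  dy/dx = -(e^(x))/(-21y^2) = e^(x)/(21y^2)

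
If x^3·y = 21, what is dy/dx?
Differentiate both sides with respect to x, treating y as y(x). By the chain rule, any term containing y contributes a factor of y' = dy/dx when we differentiate it.

Move every term to one side and write the relation as F(x, y) = 0. Term by term,
  d/dx[x^3y] = x^3·y' + 3x^2y
  d/dx[-21] = 0

The pieces without y' make up ∂F/∂x and the coefficient of y' is ∂F/∂y:
  ∂F/∂x = 3x^2y,
  ∂F/∂y = x^3.

Since d/dx[F] = ∂F/∂x + (∂F/∂y)·y' = 0, solve for y':
  (∂F/∂y)·y' = -∂F/∂x
  dy/dx = -(∂F/∂x)/(∂F/∂y) = -(3x^2y)/(x^3) = -3y/x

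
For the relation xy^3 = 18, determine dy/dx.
Take d/dx of both sides. Since y is implicitly a function of x, the chain rule attaches a y' = dy/dx factor whenever we differentiate through y.

Set F(x, y) = (left side) − (right side), so the curve is F = 0. Differentiating each term of F:
  d/dx[xy^3] = 3xy^2·y' + y^3
  d/dx[-18] = 0

Collecting, the y'-free part is the partial derivative in x and the y' coefficient is the partial derivative in y:
  ∂F/∂x = y^3
  ∂F/∂y = 3xy^2

so d/dx[F(x, y(x))] = ∂F/∂x + (∂F/∂y)·y' = 0. Rearranging,
  dy/dx = -(∂F/∂x)/(∂F/∂y) = -(y^3)/(3xy^2) = -y/(3x)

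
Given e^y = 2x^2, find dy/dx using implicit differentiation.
Take d/dx of both sides. Since y is implicitly a function of x, the chain rule attaches a y' = dy/dx factor whenever we differentiate through y.

Set F(x, y) = (left side) − (right side), so the curve is F = 0. Differentiating each term of F:
  d/dx[-2x^2] = -4x
  d/dx[e^(y)] = y'·e^(y)

Collecting, the y'-free part is the partial derivative in x and the y' coefficient is the partial derivative in y:
  ∂F/∂x = -4x
  ∂F/∂y = e^(y)

so d/dx[F(x, y(x))] = ∂F/∂x + (∂F/∂y)·y' = 0. Rearranging,
  dy/dx = -(∂F/∂x)/(∂F/∂y) = -(-4x)/(e^(y)) = 4x·e^(-y)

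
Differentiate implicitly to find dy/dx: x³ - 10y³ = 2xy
Differentiate both sides with respect to x, treating y as y(x). By the chain rule, any term containing y contributes a factor of y' = dy/dx when we differentiate it.

Move every term to one side and write the relation as F(x, y) = 0. Term by term,
  d/dx[x^3] = 3x^2
  d/dx[-2xy] = -2x·y' - 2y
  d/dx[-10y^3] = -30y^2·y'

The pieces without y' make up ∂F/∂x and the coefficient of y' is ∂F/∂y:
  ∂F/∂x = 3x^2 - 2y,
  ∂F/∂y = -2x - 30y^2.

Since d/dx[F] = ∂F/∂x + (∂F/∂y)·y' = 0, solve for y':
  (∂F/∂y)·y' = -∂F/∂x
  dy/dx = -(∂F/∂x)/(∂F/∂y) = -(3x^2 - 2y)/(-2x - 30y^2) = (3x^2/2 - y)/(x + 15y^2)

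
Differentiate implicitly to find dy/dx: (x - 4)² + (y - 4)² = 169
Apply d/dx to both sides, remembering that y depends on x. Each occurrence of y therefore brings in a y' = dy/dx via the chain rule.

With F(x, y) equal to the left-hand side minus the right, differentiate F term by term:
  d/dx[(x - 4)^2] = 2x - 8
  d/dx[(y - 4)^2] = 2·y'(y - 4)
  d/dx[-169] = 0
Adding these up, d/dx[F] = 0 becomes
  (2x - 8) + (2y - 8)·y' = 0,
so isolating y',
  dy/dx = -(2x - 8)/(2y - 8) = (4 - x)/(y - 4)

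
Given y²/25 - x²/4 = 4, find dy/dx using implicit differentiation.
Differentiate both sides with respect to x, treating y as y(x). By the chain rule, any term containing y contributes a factor of y' = dy/dx when we differentiate it.

Move every term to one side and write the relation as F(x, y) = 0. Term by term,
  d/dx[-x^2/4] = -x/2
  d/dx[y^2/25] = 2y·y'/25
  d/dx[-4] = 0

The pieces without y' make up ∂F/∂x and the coefficient of y' is ∂F/∂y:
  ∂F/∂x = -x/2,
  ∂F/∂y = 2y/25.

Since d/dx[F] = ∂F/∂x + (∂F/∂y)·y' = 0, solve for y':
  (∂F/∂y)·y' = -∂F/∂x
  dy/dx = -(∂F/∂x)/(∂F/∂y) = -(-x/2)/(2y/25) = 25x/(4y)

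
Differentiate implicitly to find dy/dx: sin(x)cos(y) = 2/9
Take d/dx of both sides. Since y is implicitly a function of x, the chain rule attaches a y' = dy/dx factor whenever we differentiate through y.

Set F(x, y) = (left side) − (right side), so the curve is F = 0. Differentiating each term of F:
  d/dx[sin(x)·cos(y)] = -y'·sin(x)·sin(y) + cos(x)·cos(y)
  d/dx[-2/9] = 0

Collecting, the y'-free part is the partial derivative in x and the y' coefficient is the partial derivative in y:
  ∂F/∂x = cos(x)·cos(y)
  ∂F/∂y = -sin(x)·sin(y)

so d/dx[F(x, y(x))] = ∂F/∂x + (∂F/∂y)·y' = 0. Rearranging,
  dy/dx = -(∂F/∂x)/(∂F/∂y) = -(cos(x)·cos(y))/(-sin(x)·sin(y)) = 1/(tan(x)·tan(y))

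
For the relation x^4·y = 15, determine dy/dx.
Differentiate the relation implicitly: treat y = y(x) and apply the chain rule, so every y-derivative picks up a y' = dy/dx factor.

With everything moved to the left-hand side, differentiate term by term:
  d/dx[x^4y] = x^4·y' + 4x^3y
  d/dx[-15] = 0

Separating the contributions that come from x directly and those that come through y:
  without y':      4x^3y
  multiplying y':  x^4

so (4x^3y) + (x^4)·y' = 0, and therefore
  dy/dx = -(4x^3y)/(x^4) = -4y/x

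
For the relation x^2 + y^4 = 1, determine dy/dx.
Take d/dx of both sides. Since y is implicitly a function of x, the chain rule attaches a y' = dy/dx factor whenever we differentiate through y.

Set F(x, y) = (left side) − (right side), so the curve is F = 0. Differentiating each term of F:
  d/dx[x^2] = 2x
  d/dx[y^4] = 4y^3·y'
  d/dx[-1] = 0

Collecting, the y'-free part is the partial derivative in x and the y' coefficient is the partial derivative in y:
  ∂F/∂x = 2x
  ∂F/∂y = 4y^3

so d/dx[F(x, y(x))] = ∂F/∂x + (∂F/∂y)·y' = 0. Rearranging,
  dy/dx = -(∂F/∂x)/(∂F/∂y) = -(2x)/(4y^3) = -x/(2y^3)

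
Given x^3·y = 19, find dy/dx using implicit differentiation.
Differentiate both sides with respect to x, treating y as y(x). By the chain rule, any term containing y contributes a factor of y' = dy/dx when we differentiate it.

Move every term to one side and write the relation as F(x, y) = 0. Term by term,
  d/dx[x^3y] = x^3·y' + 3x^2y
  d/dx[-19] = 0

The pieces without y' make up ∂F/∂x and the coefficient of y' is ∂F/∂y:
  ∂F/∂x = 3x^2y,
  ∂F/∂y = x^3.

Since d/dx[F] = ∂F/∂x + (∂F/∂y)·y' = 0, solve for y':
  (∂F/∂y)·y' = -∂F/∂x
  dy/dx = -(∂F/∂x)/(∂F/∂y) = -(3x^2y)/(x^3) = -3y/x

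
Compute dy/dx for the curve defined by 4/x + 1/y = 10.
Differentiate both sides with respect to x, treating y as y(x). By the chain rule, any term containing y contributes a factor of y' = dy/dx when we differentiate it.

Move every term to one side and write the relation as F(x, y) = 0. Term by term,
  d/dx[1/y] = -y'/y^2
  d/dx[4/x] = -4/x^2
  d/dx[-10] = 0

The pieces without y' make up ∂F/∂x and the coefficient of y' is ∂F/∂y:
  ∂F/∂x = -4/x^2,
  ∂F/∂y = -1/y^2.

Since d/dx[F] = ∂F/∂x + (∂F/∂y)·y' = 0, solve for y':
  (∂F/∂y)·y' = -∂F/∂x
  dy/dx = -(∂F/∂x)/(∂F/∂y) = -(-4/x^2)/(-1/y^2) = -4y^2/x^2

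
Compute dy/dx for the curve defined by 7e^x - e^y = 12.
Apply d/dx to both sides, remembering that y depends on x. Each occurrence of y therefore brings in a y' = dy/dx via the chain rule.

With F(x, y) equal to the left-hand side minus the right, differentiate F term by term:
  d/dx[7e^(x)] = 7e^(x)
  d/dx[-e^(y)] = -y'·e^(y)
  d/dx[-12] = 0
Adding these up, d/dx[F] = 0 becomes
  (7e^(x)) + (-e^(y))·y' = 0,
so isolating y',
  dy/dx = -(7e^(x))/(-e^(y)) = 7e^(x - y)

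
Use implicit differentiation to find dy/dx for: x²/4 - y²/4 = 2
Take d/dx of both sides. Since y is implicitly a function of x, the chain rule attaches a y' = dy/dx factor whenever we differentiate through y.

Set F(x, y) = (left side) − (right side), so the curve is F = 0. Differentiating each term of F:
  d/dx[x^2/4] = x/2
  d/dx[-y^2/4] = -y·y'/2
  d/dx[-2] = 0

Collecting, the y'-free part is the partial derivative in x and the y' coefficient is the partial derivative in y:
  ∂F/∂x = x/2
  ∂F/∂y = -y/2

so d/dx[F(x, y(x))] = ∂F/∂x + (∂F/∂y)·y' = 0. Rearranging,
  dy/dx = -(∂F/∂x)/(∂F/∂y) = -(x/2)/(-y/2) = x/y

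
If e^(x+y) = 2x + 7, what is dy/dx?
Apply d/dx to both sides, remembering that y depends on x. Each occurrence of y therefore brings in a y' = dy/dx via the chain rule.

With F(x, y) equal to the left-hand side minus the right, differentiate F term by term:
  d/dx[-2x] = -2
  d/dx[e^(x + y)] = (y' + 1)·e^(x + y)
  d/dx[-7] = 0
Adding these up, d/dx[F] = 0 becomes
  (e^(x + y) - 2) + (e^(x + y))·y' = 0,
so isolating y',
  dy/dx = -(e^(x + y) - 2)/(e^(x + y)) = 2e^(-x - y) - 1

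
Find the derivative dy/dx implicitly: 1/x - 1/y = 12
Differentiate both sides with respect to x, treating y as y(x). By the chain rule, any term containing y contributes a factor of y' = dy/dx when we differentiate it.

Move every term to one side and write the relation as F(x, y) = 0. Term by term,
  d/dx[-1/y] = y'/y^2
  d/dx[1/x] = -1/x^2
  d/dx[-12] = 0

The pieces without y' make up ∂F/∂x and the coefficient of y' is ∂F/∂y:
  ∂F/∂x = -1/x^2,
  ∂F/∂y = y^(-2).

Since d/dx[F] = ∂F/∂x + (∂F/∂y)·y' = 0, solve for y':
  (∂F/∂y)·y' = -∂F/∂x
  dy/dx = -(∂F/∂x)/(∂F/∂y) = -(-1/x^2)/(y^(-2)) = y^2/x^2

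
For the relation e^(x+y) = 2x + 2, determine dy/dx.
Differentiate the relation implicitly: treat y = y(x) and apply the chain rule, so every y-derivative picks up a y' = dy/dx factor.

With everything moved to the left-hand side, differentiate term by term:
  d/dx[-2x] = -2
  d/dx[e^(x + y)] = (y' + 1)·e^(x + y)
  d/dx[-2] = 0

Separating the contributions that come from x directly and those that come through y:
  without y':      e^(x + y) - 2
  multiplying y':  e^(x + y)

so (e^(x + y) - 2) + (e^(x + y))·y' = 0, and therefore
  dy/dx = -(e^(x + y) - 2)/(e^(x + y)) = 2e^(-x - y) - 1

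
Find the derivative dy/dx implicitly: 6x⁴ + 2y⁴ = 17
Take d/dx of both sides. Since y is implicitly a function of x, the chain rule attaches a y' = dy/dx factor whenever we differentiate through y.

Set F(x, y) = (left side) − (right side), so the curve is F = 0. Differentiating each term of F:
  d/dx[6x^4] = 24x^3
  d/dx[2y^4] = 8y^3·y'
  d/dx[-17] = 0

Collecting, the y'-free part is the partial derivative in x and the y' coefficient is the partial derivative in y:
  ∂F/∂x = 24x^3
  ∂F/∂y = 8y^3

so d/dx[F(x, y(x))] = ∂F/∂x + (∂F/∂y)·y' = 0. Rearranging,
  dy/dx = -(∂F/∂x)/(∂F/∂y) = -(24x^3)/(8y^3) = -3x^3/y^3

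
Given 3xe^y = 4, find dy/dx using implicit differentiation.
Differentiate the relation implicitly: treat y = y(x) and apply the chain rule, so every y-derivative picks up a y' = dy/dx factor.

With everything moved to the left-hand side, differentiate term by term:
  d/dx[3x·e^(y)] = 3x·y'·e^(y) + 3e^(y)
  d/dx[-4] = 0

Separating the contributions that come from x directly and those that come through y:
  without y':      3e^(y)
  multiplying y':  3x·e^(y)

so (3e^(y)) + (3x·e^(y))·y' = 0, and therefore
  dy/dx = -(3e^(y))/(3x·e^(y)) = -1/x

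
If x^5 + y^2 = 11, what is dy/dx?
Differentiate both sides with respect to x, treating y as y(x). By the chain rule, any term containing y contributes a factor of y' = dy/dx when we differentiate it.

Move every term to one side and write the relation as F(x, y) = 0. Term by term,
  d/dx[x^5] = 5x^4
  d/dx[y^2] = 2y·y'
  d/dx[-11] = 0

The pieces without y' make up ∂F/∂x and the coefficient of y' is ∂F/∂y:
  ∂F/∂x = 5x^4,
  ∂F/∂y = 2y.

Since d/dx[F] = ∂F/∂x + (∂F/∂y)·y' = 0, solve for y':
  (∂F/∂y)·y' = -∂F/∂x
  dy/dx = -(∂F/∂x)/(∂F/∂y) = -(5x^4)/(2y) = -5x^4/(2y)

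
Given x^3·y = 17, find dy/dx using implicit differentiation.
Take d/dx of both sides. Since y is implicitly a function of x, the chain rule attaches a y' = dy/dx factor whenever we differentiate through y.

Set F(x, y) = (left side) − (right side), so the curve is F = 0. Differentiating each term of F:
  d/dx[x^3y] = x^3·y' + 3x^2y
  d/dx[-17] = 0

Collecting, the y'-free part is the partial derivative in x and the y' coefficient is the partial derivative in y:
  ∂F/∂x = 3x^2y
  ∂F/∂y = x^3

so d/dx[F(x, y(x))] = ∂F/∂x + (∂F/∂y)·y' = 0. Rearranging,
  dy/dx = -(∂F/∂x)/(∂F/∂y) = -(3x^2y)/(x^3) = -3y/x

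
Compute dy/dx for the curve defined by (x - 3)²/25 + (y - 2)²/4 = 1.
Take d/dx of both sides. Since y is implicitly a function of x, the chain rule attaches a y' = dy/dx factor whenever we differentiate through y.

Set F(x, y) = (left side) − (right side), so the curve is F = 0. Differentiating each term of F:
  d/dx[(x - 3)^2/25] = 2x/25 - 6/25
  d/dx[(y - 2)^2/4] = y'(y - 2)/2
  d/dx[-1] = 0

Collecting, the y'-free part is the partial derivative in x and the y' coefficient is the partial derivative in y:
  ∂F/∂x = 2x/25 - 6/25
  ∂F/∂y = y/2 - 1

so d/dx[F(x, y(x))] = ∂F/∂x + (∂F/∂y)·y' = 0. Rearranging,
  dy/dx = -(∂F/∂x)/(∂F/∂y) = -(2x/25 - 6/25)/(y/2 - 1)
        = -(2(x - 3)/25)/((y - 2)/2) = 4(3 - x)/(25(y - 2))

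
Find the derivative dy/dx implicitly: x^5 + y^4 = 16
Differentiate both sides with respect to x, treating y as y(x). By the chain rule, any term containing y contributes a factor of y' = dy/dx when we differentiate it.

Move every term to one side and write the relation as F(x, y) = 0. Term by term,
  d/dx[x^5] = 5x^4
  d/dx[y^4] = 4y^3·y'
  d/dx[-16] = 0

The pieces without y' make up ∂F/∂x and the coefficient of y' is ∂F/∂y:
  ∂F/∂x = 5x^4,
  ∂F/∂y = 4y^3.

Since d/dx[F] = ∂F/∂x + (∂F/∂y)·y' = 0, solve for y':
  (∂F/∂y)·y' = -∂F/∂x
  dy/dx = -(∂F/∂x)/(∂F/∂y) = -(5x^4)/(4y^3) = -5x^4/(4y^3)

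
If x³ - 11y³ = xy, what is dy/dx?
Differentiate the relation implicitly: treat y = y(x) and apply the chain rule, so every y-derivative picks up a y' = dy/dx factor.

With everything moved to the left-hand side, differentiate term by term:
  d/dx[x^3] = 3x^2
  d/dx[-xy] = -x·y' - y
  d/dx[-11y^3] = -33y^2·y'

Separating the contributions that come from x directly and those that come through y:
  without y':      3x^2 - y
  multiplying y':  -x - 33y^2

so (3x^2 - y) + (-x - 33y^2)·y' = 0, and therefore
  dy/dx = -(3x^2 - y)/(-x - 33y^2) = (3x^2 - y)/(x + 33y^2)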